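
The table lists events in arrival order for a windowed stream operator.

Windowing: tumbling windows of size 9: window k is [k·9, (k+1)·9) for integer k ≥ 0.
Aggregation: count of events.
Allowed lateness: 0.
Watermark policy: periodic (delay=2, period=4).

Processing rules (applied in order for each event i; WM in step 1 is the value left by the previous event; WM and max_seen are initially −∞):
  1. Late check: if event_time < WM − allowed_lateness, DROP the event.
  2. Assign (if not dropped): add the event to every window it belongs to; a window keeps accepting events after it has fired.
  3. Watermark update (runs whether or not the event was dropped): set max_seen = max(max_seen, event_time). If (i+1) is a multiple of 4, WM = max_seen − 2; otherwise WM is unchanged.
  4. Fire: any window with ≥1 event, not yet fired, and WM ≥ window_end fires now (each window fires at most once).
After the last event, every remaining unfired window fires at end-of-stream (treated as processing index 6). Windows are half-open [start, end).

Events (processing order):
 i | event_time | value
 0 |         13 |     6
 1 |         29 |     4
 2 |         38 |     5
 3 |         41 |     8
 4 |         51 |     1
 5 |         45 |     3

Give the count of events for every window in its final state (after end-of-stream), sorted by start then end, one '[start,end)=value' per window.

i=0 t=13 v=6: → [9,18); WM=−∞
i=1 t=29 v=4: → [27,36); WM=−∞
i=2 t=38 v=5: → [36,45); WM=−∞
i=3 t=41 v=8: → [36,45); WM=39; [9,18) fires=1 [27,36) fires=1
i=4 t=51 v=1: → [45,54); WM=39
i=5 t=45 v=3: → [45,54); WM=39

[9,18)=1 [27,36)=1 [36,45)=2 [45,54)=2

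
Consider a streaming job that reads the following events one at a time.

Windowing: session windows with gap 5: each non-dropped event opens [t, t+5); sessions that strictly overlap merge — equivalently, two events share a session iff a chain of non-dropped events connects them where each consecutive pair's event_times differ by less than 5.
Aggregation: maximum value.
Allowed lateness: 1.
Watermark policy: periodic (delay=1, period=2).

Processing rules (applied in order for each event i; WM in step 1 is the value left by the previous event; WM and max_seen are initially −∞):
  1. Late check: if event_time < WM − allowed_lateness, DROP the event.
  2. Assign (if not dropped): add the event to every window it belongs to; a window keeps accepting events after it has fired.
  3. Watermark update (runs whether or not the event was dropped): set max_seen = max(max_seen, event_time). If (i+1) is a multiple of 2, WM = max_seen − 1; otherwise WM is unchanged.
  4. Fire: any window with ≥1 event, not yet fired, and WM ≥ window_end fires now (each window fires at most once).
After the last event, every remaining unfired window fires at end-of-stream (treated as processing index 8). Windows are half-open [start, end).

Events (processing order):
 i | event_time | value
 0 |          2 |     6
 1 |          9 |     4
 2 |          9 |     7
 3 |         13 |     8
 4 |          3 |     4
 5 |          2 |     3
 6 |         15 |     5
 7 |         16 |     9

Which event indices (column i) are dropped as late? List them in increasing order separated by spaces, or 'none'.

i=0 t=2 v=6: → [2,7); WM=−∞
i=1 t=9 v=4: → [9,14); WM=8
i=2 t=9 v=7: → [9,14); WM=8
i=3 t=13 v=8: → [9,18); WM=12
i=4 t=3 v=4: DROP (t<12-1); WM=12
i=5 t=2 v=3: DROP (t<12-1); WM=12
i=6 t=15 v=5: → [9,20); WM=12
i=7 t=16 v=9: → [9,21); WM=15

4 5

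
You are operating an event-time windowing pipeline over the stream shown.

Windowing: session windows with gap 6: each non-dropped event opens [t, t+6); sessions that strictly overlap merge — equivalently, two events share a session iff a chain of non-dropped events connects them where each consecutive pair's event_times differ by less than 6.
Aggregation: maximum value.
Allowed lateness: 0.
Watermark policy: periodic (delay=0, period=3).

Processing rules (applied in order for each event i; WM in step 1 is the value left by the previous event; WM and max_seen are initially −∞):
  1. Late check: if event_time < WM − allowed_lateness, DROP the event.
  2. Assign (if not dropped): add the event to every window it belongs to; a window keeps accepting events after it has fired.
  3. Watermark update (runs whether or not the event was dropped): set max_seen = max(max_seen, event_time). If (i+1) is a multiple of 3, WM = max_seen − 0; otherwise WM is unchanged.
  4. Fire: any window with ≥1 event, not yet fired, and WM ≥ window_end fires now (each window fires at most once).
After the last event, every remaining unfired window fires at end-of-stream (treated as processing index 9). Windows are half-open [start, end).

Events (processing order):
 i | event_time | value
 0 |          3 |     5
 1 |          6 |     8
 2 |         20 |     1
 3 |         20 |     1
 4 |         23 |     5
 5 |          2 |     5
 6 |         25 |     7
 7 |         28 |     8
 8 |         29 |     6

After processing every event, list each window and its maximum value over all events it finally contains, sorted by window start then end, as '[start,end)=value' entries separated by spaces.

i=0 t=3 v=5: → [3,9); WM=−∞
i=1 t=6 v=8: → [3,12); WM=−∞
i=2 t=20 v=1: → [20,26); WM=20
i=3 t=20 v=1: → [20,26); WM=20
i=4 t=23 v=5: → [20,29); WM=20
i=5 t=2 v=5: DROP (t<20-0); WM=23
i=6 t=25 v=7: → [20,31); WM=23
i=7 t=28 v=8: → [20,34); WM=23
i=8 t=29 v=6: → [20,35); WM=29

[3,12)=8 [20,35)=8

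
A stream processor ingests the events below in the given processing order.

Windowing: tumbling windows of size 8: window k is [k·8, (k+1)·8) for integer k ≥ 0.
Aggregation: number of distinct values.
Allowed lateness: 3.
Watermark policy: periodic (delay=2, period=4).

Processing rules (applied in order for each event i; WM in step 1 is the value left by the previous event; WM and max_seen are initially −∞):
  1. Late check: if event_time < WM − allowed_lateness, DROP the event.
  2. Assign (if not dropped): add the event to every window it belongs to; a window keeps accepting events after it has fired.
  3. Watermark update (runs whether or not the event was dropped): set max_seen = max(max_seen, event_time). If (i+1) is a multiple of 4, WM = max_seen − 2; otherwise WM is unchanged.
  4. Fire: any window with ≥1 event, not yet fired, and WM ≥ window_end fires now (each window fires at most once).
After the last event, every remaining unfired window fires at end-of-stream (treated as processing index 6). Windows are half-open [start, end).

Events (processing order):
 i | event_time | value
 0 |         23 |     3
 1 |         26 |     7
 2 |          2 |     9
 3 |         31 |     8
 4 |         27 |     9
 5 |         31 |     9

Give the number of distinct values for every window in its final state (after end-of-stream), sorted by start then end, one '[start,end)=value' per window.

i=0 t=23 v=3: → [16,24); WM=−∞
i=1 t=26 v=7: → [24,32); WM=−∞
i=2 t=2 v=9: → [0,8); WM=−∞
i=3 t=31 v=8: → [24,32); WM=29; [0,8) fires=1 [16,24) fires=1
i=4 t=27 v=9: → [24,32); WM=29
i=5 t=31 v=9: → [24,32); WM=29

[0,8)=1 [16,24)=1 [24,32)=3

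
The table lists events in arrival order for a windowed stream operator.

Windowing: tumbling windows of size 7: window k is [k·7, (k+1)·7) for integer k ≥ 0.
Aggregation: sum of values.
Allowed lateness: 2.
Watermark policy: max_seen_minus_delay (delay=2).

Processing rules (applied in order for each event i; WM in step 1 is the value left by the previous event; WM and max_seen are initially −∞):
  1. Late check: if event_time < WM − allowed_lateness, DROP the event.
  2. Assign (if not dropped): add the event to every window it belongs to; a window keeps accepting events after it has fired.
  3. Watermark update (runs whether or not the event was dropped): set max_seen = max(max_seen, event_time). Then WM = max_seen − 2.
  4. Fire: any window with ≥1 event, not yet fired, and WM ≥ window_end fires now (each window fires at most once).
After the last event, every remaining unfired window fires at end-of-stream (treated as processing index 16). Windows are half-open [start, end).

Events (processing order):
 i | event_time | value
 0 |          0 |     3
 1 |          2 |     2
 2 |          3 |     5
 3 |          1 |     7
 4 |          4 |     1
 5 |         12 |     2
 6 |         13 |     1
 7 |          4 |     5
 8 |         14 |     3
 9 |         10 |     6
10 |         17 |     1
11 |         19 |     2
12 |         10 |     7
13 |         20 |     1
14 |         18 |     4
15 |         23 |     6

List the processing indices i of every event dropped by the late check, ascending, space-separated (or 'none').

7 12

i=0 t=0 v=3: → [0,7); WM=-2
i=1 t=2 v=2: → [0,7); WM=0
i=2 t=3 v=5: → [0,7); WM=1
i=3 t=1 v=7: → [0,7); WM=1
i=4 t=4 v=1: → [0,7); WM=2
i=5 t=12 v=2: → [7,14); WM=10; [0,7) fires=18
i=6 t=13 v=1: → [7,14); WM=11
i=7 t=4 v=5: DROP (t<11-2); WM=11
i=8 t=14 v=3: → [14,21); WM=12
i=9 t=10 v=6: → [7,14); WM=12
i=10 t=17 v=1: → [14,21); WM=15; [7,14) fires=9
i=11 t=19 v=2: → [14,21); WM=17
i=12 t=10 v=7: DROP (t<17-2); WM=17
i=13 t=20 v=1: → [14,21); WM=18
i=14 t=18 v=4: → [14,21); WM=18
i=15 t=23 v=6: → [21,28); WM=21; [14,21) fires=11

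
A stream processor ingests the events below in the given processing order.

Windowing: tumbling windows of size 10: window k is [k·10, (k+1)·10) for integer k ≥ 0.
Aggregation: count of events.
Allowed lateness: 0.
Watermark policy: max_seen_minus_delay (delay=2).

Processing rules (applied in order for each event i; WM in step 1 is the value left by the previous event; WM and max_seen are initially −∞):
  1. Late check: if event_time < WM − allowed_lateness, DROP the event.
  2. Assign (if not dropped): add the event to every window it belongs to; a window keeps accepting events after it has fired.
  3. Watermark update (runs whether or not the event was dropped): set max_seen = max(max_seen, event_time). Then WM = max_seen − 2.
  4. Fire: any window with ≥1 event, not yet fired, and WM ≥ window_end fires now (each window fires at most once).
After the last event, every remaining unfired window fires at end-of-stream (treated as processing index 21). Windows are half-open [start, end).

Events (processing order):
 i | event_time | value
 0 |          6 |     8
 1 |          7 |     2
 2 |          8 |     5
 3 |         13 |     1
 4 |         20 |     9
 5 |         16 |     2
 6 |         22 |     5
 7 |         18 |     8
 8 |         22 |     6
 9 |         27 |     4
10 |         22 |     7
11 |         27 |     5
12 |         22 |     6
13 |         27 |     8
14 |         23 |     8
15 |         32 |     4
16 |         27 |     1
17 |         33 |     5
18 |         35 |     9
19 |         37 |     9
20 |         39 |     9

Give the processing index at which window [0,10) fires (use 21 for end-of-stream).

3

i=0 t=6 v=8: → [0,10); WM=4
i=1 t=7 v=2: → [0,10); WM=5
i=2 t=8 v=5: → [0,10); WM=6
i=3 t=13 v=1: → [10,20); WM=11; [0,10) fires=3
i=4 t=20 v=9: → [20,30); WM=18
i=5 t=16 v=2: DROP (t<18-0); WM=18
i=6 t=22 v=5: → [20,30); WM=20; [10,20) fires=1
i=7 t=18 v=8: DROP (t<20-0); WM=20
i=8 t=22 v=6: → [20,30); WM=20
i=9 t=27 v=4: → [20,30); WM=25
i=10 t=22 v=7: DROP (t<25-0); WM=25
i=11 t=27 v=5: → [20,30); WM=25
i=12 t=22 v=6: DROP (t<25-0); WM=25
i=13 t=27 v=8: → [20,30); WM=25
i=14 t=23 v=8: DROP (t<25-0); WM=25
i=15 t=32 v=4: → [30,40); WM=30; [20,30) fires=6
i=16 t=27 v=1: DROP (t<30-0); WM=30
i=17 t=33 v=5: → [30,40); WM=31
i=18 t=35 v=9: → [30,40); WM=33
i=19 t=37 v=9: → [30,40); WM=35
i=20 t=39 v=9: → [30,40); WM=37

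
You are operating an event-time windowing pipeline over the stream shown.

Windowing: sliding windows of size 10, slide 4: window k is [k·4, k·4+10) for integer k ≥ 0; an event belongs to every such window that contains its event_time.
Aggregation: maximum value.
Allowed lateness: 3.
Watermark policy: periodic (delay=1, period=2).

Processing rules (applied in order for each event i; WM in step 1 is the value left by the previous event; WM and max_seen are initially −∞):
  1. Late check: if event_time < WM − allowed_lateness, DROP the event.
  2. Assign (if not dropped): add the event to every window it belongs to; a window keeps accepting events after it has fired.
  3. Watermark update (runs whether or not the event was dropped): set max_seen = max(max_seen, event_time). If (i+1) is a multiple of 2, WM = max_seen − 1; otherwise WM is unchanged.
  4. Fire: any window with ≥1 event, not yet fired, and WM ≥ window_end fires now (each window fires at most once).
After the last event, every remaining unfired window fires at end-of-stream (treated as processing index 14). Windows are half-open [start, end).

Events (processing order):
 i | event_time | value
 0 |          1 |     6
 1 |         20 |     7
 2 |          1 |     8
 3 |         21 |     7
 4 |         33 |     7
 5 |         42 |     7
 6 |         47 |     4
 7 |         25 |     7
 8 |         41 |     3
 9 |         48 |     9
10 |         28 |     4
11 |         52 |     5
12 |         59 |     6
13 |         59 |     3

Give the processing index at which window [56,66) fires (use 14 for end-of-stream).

i=0 t=1 v=6: → [0,10); WM=−∞
i=1 t=20 v=7: → [20,30),[16,26),[12,22); WM=19; [0,10) fires=6
i=2 t=1 v=8: DROP (t<19-3); WM=19
i=3 t=21 v=7: → [20,30),[16,26),[12,22); WM=20
i=4 t=33 v=7: → [32,42),[28,38),[24,34); WM=20
i=5 t=42 v=7: → [40,50),[36,46); WM=41; [12,22) fires=7 [16,26) fires=7 [20,30) fires=7 [24,34) fires=7 [28,38) fires=7
i=6 t=47 v=4: → [44,54),[40,50); WM=41
i=7 t=25 v=7: DROP (t<41-3); WM=46; [32,42) fires=7 [36,46) fires=7
i=8 t=41 v=3: DROP (t<46-3); WM=46
i=9 t=48 v=9: → [48,58),[44,54),[40,50); WM=47
i=10 t=28 v=4: DROP (t<47-3); WM=47
i=11 t=52 v=5: → [52,62),[48,58),[44,54); WM=51; [40,50) fires=9
i=12 t=59 v=6: → [56,66),[52,62); WM=51
i=13 t=59 v=3: → [56,66),[52,62); WM=58; [44,54) fires=9 [48,58) fires=9

14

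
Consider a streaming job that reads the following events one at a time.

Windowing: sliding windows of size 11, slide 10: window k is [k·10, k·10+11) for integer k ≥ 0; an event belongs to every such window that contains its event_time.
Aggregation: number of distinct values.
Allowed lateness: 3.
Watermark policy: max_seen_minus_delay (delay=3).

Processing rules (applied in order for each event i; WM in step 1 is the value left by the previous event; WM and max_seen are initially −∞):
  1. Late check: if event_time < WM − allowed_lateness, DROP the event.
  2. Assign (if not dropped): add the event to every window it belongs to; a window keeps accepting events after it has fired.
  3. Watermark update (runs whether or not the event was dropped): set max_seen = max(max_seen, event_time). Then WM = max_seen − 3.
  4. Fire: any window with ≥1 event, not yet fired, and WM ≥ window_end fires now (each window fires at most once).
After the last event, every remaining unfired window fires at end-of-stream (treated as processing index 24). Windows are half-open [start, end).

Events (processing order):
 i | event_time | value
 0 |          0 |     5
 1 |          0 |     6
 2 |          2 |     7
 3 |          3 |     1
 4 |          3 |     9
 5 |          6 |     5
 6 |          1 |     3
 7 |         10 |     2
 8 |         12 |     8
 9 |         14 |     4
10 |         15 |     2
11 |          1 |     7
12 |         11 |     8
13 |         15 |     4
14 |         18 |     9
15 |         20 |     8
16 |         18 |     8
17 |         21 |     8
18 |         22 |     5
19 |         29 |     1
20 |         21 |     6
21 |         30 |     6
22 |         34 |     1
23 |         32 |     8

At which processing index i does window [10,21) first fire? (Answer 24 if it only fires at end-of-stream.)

19

i=0 t=0 v=5: → [0,11); WM=-3
i=1 t=0 v=6: → [0,11); WM=-3
i=2 t=2 v=7: → [0,11); WM=-1
i=3 t=3 v=1: → [0,11); WM=0
i=4 t=3 v=9: → [0,11); WM=0
i=5 t=6 v=5: → [0,11); WM=3
i=6 t=1 v=3: → [0,11); WM=3
i=7 t=10 v=2: → [10,21),[0,11); WM=7
i=8 t=12 v=8: → [10,21); WM=9
i=9 t=14 v=4: → [10,21); WM=11; [0,11) fires=7
i=10 t=15 v=2: → [10,21); WM=12
i=11 t=1 v=7: DROP (t<12-3); WM=12
i=12 t=11 v=8: → [10,21); WM=12
i=13 t=15 v=4: → [10,21); WM=12
i=14 t=18 v=9: → [10,21); WM=15
i=15 t=20 v=8: → [20,31),[10,21); WM=17
i=16 t=18 v=8: → [10,21); WM=17
i=17 t=21 v=8: → [20,31); WM=18
i=18 t=22 v=5: → [20,31); WM=19
i=19 t=29 v=1: → [20,31); WM=26; [10,21) fires=4
i=20 t=21 v=6: DROP (t<26-3); WM=26
i=21 t=30 v=6: → [30,41),[20,31); WM=27
i=22 t=34 v=1: → [30,41); WM=31; [20,31) fires=4
i=23 t=32 v=8: → [30,41); WM=31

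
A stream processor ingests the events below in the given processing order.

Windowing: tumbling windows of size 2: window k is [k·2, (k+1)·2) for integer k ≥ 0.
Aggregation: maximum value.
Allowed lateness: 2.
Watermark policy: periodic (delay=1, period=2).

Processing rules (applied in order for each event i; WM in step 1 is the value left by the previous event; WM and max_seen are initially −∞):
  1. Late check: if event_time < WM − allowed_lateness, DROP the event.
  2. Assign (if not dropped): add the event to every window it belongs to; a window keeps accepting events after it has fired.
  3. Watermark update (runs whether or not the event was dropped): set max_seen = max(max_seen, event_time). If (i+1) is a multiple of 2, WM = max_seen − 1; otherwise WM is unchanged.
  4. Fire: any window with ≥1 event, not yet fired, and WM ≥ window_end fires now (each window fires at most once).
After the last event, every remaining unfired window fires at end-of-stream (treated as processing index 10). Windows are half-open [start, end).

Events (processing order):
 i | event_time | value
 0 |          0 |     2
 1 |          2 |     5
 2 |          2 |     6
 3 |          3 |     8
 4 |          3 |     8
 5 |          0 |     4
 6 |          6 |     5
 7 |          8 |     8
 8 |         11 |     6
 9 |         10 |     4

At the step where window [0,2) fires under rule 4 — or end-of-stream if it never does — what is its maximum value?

i=0 t=0 v=2: → [0,2); WM=−∞
i=1 t=2 v=5: → [2,4); WM=1
i=2 t=2 v=6: → [2,4); WM=1
i=3 t=3 v=8: → [2,4); WM=2; [0,2) fires=2
i=4 t=3 v=8: → [2,4); WM=2
i=5 t=0 v=4: → [0,2); WM=2
i=6 t=6 v=5: → [6,8); WM=2
i=7 t=8 v=8: → [8,10); WM=7; [2,4) fires=8
i=8 t=11 v=6: → [10,12); WM=7
i=9 t=10 v=4: → [10,12); WM=10; [6,8) fires=5 [8,10) fires=8

2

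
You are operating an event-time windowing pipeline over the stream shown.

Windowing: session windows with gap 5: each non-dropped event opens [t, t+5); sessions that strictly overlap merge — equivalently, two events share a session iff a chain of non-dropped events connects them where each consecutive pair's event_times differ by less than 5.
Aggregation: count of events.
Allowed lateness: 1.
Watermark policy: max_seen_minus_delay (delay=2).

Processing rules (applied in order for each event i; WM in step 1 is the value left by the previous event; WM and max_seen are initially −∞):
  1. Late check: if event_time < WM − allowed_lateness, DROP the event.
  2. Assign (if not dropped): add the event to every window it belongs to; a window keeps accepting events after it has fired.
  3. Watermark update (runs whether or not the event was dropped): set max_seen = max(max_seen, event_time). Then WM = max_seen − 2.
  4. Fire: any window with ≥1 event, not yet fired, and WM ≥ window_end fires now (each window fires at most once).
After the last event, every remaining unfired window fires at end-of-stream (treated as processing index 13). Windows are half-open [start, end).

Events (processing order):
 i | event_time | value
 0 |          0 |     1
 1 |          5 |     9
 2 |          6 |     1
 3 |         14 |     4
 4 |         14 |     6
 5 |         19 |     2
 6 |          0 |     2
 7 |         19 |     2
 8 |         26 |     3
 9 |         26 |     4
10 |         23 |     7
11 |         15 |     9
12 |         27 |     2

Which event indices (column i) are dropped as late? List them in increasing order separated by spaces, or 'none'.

i=0 t=0 v=1: → [0,5); WM=-2
i=1 t=5 v=9: → [5,10); WM=3
i=2 t=6 v=1: → [5,11); WM=4
i=3 t=14 v=4: → [14,19); WM=12
i=4 t=14 v=6: → [14,19); WM=12
i=5 t=19 v=2: → [19,24); WM=17
i=6 t=0 v=2: DROP (t<17-1); WM=17
i=7 t=19 v=2: → [19,24); WM=17
i=8 t=26 v=3: → [26,31); WM=24
i=9 t=26 v=4: → [26,31); WM=24
i=10 t=23 v=7: → [19,31); WM=24
i=11 t=15 v=9: DROP (t<24-1); WM=24
i=12 t=27 v=2: → [19,32); WM=25

6 11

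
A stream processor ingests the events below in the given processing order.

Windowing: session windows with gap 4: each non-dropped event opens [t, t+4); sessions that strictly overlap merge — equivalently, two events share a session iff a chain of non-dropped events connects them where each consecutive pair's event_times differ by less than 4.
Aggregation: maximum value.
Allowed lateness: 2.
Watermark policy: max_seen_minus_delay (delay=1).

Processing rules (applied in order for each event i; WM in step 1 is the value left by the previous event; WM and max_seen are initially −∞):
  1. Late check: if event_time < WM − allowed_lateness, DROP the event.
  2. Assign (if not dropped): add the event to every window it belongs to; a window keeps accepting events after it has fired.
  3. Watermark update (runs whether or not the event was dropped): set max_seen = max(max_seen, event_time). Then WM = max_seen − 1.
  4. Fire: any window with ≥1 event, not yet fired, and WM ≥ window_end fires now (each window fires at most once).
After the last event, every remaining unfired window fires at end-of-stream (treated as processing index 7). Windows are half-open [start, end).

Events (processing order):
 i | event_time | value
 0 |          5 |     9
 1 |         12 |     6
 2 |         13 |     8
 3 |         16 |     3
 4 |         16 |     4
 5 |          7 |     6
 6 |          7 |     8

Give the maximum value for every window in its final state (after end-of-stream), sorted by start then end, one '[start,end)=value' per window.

i=0 t=5 v=9: → [5,9); WM=4
i=1 t=12 v=6: → [12,16); WM=11
i=2 t=13 v=8: → [12,17); WM=12
i=3 t=16 v=3: → [12,20); WM=15
i=4 t=16 v=4: → [12,20); WM=15
i=5 t=7 v=6: DROP (t<15-2); WM=15
i=6 t=7 v=8: DROP (t<15-2); WM=15

[5,9)=9 [12,20)=8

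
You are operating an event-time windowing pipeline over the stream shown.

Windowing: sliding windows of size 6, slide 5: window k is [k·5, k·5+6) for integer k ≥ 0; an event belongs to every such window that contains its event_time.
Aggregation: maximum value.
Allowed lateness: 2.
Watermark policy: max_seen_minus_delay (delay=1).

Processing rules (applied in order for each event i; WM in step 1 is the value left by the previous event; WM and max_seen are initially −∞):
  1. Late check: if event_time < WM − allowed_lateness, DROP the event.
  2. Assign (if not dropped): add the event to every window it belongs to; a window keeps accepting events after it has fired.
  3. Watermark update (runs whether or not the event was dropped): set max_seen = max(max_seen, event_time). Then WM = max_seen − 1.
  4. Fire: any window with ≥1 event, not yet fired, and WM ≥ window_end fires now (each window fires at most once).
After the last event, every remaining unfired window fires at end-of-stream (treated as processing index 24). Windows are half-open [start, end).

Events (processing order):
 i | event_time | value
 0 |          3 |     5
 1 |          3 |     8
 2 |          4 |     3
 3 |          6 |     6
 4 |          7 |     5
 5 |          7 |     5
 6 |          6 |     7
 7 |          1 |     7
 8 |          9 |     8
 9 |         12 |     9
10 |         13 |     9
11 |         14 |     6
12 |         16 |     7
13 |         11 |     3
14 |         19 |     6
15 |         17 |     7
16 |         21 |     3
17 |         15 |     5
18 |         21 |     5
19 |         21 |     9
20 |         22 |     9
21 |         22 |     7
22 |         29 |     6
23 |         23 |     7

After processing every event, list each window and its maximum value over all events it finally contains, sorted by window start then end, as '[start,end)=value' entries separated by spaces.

[0,6)=8 [5,11)=8 [10,16)=9 [15,21)=7 [20,26)=9 [25,31)=6

i=0 t=3 v=5: → [0,6); WM=2
i=1 t=3 v=8: → [0,6); WM=2
i=2 t=4 v=3: → [0,6); WM=3
i=3 t=6 v=6: → [5,11); WM=5
i=4 t=7 v=5: → [5,11); WM=6; [0,6) fires=8
i=5 t=7 v=5: → [5,11); WM=6
i=6 t=6 v=7: → [5,11); WM=6
i=7 t=1 v=7: DROP (t<6-2); WM=6
i=8 t=9 v=8: → [5,11); WM=8
i=9 t=12 v=9: → [10,16); WM=11; [5,11) fires=8
i=10 t=13 v=9: → [10,16); WM=12
i=11 t=14 v=6: → [10,16); WM=13
i=12 t=16 v=7: → [15,21); WM=15
i=13 t=11 v=3: DROP (t<15-2); WM=15
i=14 t=19 v=6: → [15,21); WM=18; [10,16) fires=9
i=15 t=17 v=7: → [15,21); WM=18
i=16 t=21 v=3: → [20,26); WM=20
i=17 t=15 v=5: DROP (t<20-2); WM=20
i=18 t=21 v=5: → [20,26); WM=20
i=19 t=21 v=9: → [20,26); WM=20
i=20 t=22 v=9: → [20,26); WM=21; [15,21) fires=7
i=21 t=22 v=7: → [20,26); WM=21
i=22 t=29 v=6: → [25,31); WM=28; [20,26) fires=9
i=23 t=23 v=7: DROP (t<28-2); WM=28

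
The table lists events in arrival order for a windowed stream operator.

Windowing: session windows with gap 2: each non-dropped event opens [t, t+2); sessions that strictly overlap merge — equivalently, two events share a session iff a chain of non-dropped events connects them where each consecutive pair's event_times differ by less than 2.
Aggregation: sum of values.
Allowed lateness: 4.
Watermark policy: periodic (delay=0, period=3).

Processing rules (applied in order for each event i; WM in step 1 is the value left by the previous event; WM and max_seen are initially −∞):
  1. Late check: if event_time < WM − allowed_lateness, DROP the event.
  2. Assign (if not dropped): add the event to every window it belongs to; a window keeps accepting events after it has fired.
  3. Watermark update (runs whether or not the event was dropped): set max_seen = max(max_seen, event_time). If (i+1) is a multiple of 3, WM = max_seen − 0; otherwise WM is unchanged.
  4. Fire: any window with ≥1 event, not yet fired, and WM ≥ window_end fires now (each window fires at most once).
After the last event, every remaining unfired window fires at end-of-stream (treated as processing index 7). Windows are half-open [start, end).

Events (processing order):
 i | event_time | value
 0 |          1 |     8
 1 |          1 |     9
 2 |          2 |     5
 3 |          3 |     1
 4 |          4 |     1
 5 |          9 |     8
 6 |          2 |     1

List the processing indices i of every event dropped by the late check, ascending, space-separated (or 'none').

i=0 t=1 v=8: → [1,3); WM=−∞
i=1 t=1 v=9: → [1,3); WM=−∞
i=2 t=2 v=5: → [1,4); WM=2
i=3 t=3 v=1: → [1,5); WM=2
i=4 t=4 v=1: → [1,6); WM=2
i=5 t=9 v=8: → [9,11); WM=9
i=6 t=2 v=1: DROP (t<9-4); WM=9

6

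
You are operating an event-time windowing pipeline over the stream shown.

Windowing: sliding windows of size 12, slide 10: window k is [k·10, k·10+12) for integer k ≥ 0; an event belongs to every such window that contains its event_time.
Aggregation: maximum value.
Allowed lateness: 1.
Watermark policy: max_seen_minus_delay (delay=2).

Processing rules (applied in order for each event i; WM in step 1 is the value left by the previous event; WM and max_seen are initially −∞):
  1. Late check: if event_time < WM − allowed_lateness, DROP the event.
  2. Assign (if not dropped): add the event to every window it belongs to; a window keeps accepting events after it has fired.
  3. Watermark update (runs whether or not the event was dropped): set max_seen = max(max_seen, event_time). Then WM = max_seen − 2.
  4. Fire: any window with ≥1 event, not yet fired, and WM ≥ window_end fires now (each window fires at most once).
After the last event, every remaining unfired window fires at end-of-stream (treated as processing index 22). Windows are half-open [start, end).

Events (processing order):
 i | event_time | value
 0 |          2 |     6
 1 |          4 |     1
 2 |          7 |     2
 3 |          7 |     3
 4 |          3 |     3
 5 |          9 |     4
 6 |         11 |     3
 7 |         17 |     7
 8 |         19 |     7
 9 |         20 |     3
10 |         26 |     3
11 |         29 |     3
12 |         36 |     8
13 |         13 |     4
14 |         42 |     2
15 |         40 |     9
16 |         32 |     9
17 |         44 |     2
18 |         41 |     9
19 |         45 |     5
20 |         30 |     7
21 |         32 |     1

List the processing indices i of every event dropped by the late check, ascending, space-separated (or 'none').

4 13 16 20 21

i=0 t=2 v=6: → [0,12); WM=0
i=1 t=4 v=1: → [0,12); WM=2
i=2 t=7 v=2: → [0,12); WM=5
i=3 t=7 v=3: → [0,12); WM=5
i=4 t=3 v=3: DROP (t<5-1); WM=5
i=5 t=9 v=4: → [0,12); WM=7
i=6 t=11 v=3: → [10,22),[0,12); WM=9
i=7 t=17 v=7: → [10,22); WM=15; [0,12) fires=6
i=8 t=19 v=7: → [10,22); WM=17
i=9 t=20 v=3: → [20,32),[10,22); WM=18
i=10 t=26 v=3: → [20,32); WM=24; [10,22) fires=7
i=11 t=29 v=3: → [20,32); WM=27
i=12 t=36 v=8: → [30,42); WM=34; [20,32) fires=3
i=13 t=13 v=4: DROP (t<34-1); WM=34
i=14 t=42 v=2: → [40,52); WM=40
i=15 t=40 v=9: → [40,52),[30,42); WM=40
i=16 t=32 v=9: DROP (t<40-1); WM=40
i=17 t=44 v=2: → [40,52); WM=42; [30,42) fires=9
i=18 t=41 v=9: → [40,52),[30,42); WM=42
i=19 t=45 v=5: → [40,52); WM=43
i=20 t=30 v=7: DROP (t<43-1); WM=43
i=21 t=32 v=1: DROP (t<43-1); WM=43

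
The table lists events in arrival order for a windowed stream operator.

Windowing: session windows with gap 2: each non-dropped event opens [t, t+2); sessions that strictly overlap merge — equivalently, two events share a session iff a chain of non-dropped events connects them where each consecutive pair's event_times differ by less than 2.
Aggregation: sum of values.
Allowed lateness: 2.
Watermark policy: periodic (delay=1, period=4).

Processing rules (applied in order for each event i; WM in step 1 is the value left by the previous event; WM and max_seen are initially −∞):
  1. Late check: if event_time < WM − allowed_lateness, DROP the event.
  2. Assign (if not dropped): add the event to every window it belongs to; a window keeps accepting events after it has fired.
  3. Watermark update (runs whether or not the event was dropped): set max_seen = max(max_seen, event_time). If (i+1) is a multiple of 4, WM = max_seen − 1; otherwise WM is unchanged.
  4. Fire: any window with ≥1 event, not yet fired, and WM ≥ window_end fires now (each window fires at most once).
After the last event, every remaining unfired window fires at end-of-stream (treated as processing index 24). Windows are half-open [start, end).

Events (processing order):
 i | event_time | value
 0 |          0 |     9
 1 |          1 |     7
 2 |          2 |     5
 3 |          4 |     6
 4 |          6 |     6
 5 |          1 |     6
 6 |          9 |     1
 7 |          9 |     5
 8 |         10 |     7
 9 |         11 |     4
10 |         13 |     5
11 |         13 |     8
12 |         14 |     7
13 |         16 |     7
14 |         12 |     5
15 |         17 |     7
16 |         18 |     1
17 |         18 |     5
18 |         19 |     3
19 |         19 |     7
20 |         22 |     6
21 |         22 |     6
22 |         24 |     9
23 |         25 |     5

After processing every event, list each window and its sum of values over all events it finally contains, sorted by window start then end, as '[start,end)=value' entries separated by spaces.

i=0 t=0 v=9: → [0,2); WM=−∞
i=1 t=1 v=7: → [0,3); WM=−∞
i=2 t=2 v=5: → [0,4); WM=−∞
i=3 t=4 v=6: → [4,6); WM=3
i=4 t=6 v=6: → [6,8); WM=3
i=5 t=1 v=6: → [0,4); WM=3
i=6 t=9 v=1: → [9,11); WM=3
i=7 t=9 v=5: → [9,11); WM=8
i=8 t=10 v=7: → [9,12); WM=8
i=9 t=11 v=4: → [9,13); WM=8
i=10 t=13 v=5: → [13,15); WM=8
i=11 t=13 v=8: → [13,15); WM=12
i=12 t=14 v=7: → [13,16); WM=12
i=13 t=16 v=7: → [16,18); WM=12
i=14 t=12 v=5: → [9,16); WM=12
i=15 t=17 v=7: → [16,19); WM=16
i=16 t=18 v=1: → [16,20); WM=16
i=17 t=18 v=5: → [16,20); WM=16
i=18 t=19 v=3: → [16,21); WM=16
i=19 t=19 v=7: → [16,21); WM=18
i=20 t=22 v=6: → [22,24); WM=18
i=21 t=22 v=6: → [22,24); WM=18
i=22 t=24 v=9: → [24,26); WM=18
i=23 t=25 v=5: → [24,27); WM=24

[0,4)=27 [4,6)=6 [6,8)=6 [9,16)=42 [16,21)=30 [22,24)=12 [24,27)=14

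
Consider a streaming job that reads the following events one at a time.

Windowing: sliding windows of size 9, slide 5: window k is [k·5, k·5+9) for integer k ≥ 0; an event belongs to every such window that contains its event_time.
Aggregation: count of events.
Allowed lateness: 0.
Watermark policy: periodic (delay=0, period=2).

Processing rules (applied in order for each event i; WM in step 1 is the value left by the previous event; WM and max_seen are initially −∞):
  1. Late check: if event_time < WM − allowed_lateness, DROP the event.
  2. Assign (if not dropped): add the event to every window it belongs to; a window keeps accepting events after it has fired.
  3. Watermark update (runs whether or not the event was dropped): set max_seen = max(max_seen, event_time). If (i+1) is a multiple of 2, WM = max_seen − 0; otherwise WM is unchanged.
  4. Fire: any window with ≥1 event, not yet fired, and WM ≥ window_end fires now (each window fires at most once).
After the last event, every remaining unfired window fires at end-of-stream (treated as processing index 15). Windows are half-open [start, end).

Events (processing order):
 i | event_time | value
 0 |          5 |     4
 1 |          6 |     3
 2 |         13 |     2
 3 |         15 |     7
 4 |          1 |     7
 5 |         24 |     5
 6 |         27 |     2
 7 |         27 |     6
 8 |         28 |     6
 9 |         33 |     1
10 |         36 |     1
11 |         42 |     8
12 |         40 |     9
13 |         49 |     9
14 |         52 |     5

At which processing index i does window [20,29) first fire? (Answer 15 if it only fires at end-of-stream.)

9

i=0 t=5 v=4: → [5,14),[0,9); WM=−∞
i=1 t=6 v=3: → [5,14),[0,9); WM=6
i=2 t=13 v=2: → [10,19),[5,14); WM=6
i=3 t=15 v=7: → [15,24),[10,19); WM=15; [0,9) fires=2 [5,14) fires=3
i=4 t=1 v=7: DROP (t<15-0); WM=15
i=5 t=24 v=5: → [20,29); WM=24; [10,19) fires=2 [15,24) fires=1
i=6 t=27 v=2: → [25,34),[20,29); WM=24
i=7 t=27 v=6: → [25,34),[20,29); WM=27
i=8 t=28 v=6: → [25,34),[20,29); WM=27
i=9 t=33 v=1: → [30,39),[25,34); WM=33; [20,29) fires=4
i=10 t=36 v=1: → [35,44),[30,39); WM=33
i=11 t=42 v=8: → [40,49),[35,44); WM=42; [25,34) fires=4 [30,39) fires=2
i=12 t=40 v=9: DROP (t<42-0); WM=42
i=13 t=49 v=9: → [45,54); WM=49; [35,44) fires=2 [40,49) fires=1
i=14 t=52 v=5: → [50,59),[45,54); WM=49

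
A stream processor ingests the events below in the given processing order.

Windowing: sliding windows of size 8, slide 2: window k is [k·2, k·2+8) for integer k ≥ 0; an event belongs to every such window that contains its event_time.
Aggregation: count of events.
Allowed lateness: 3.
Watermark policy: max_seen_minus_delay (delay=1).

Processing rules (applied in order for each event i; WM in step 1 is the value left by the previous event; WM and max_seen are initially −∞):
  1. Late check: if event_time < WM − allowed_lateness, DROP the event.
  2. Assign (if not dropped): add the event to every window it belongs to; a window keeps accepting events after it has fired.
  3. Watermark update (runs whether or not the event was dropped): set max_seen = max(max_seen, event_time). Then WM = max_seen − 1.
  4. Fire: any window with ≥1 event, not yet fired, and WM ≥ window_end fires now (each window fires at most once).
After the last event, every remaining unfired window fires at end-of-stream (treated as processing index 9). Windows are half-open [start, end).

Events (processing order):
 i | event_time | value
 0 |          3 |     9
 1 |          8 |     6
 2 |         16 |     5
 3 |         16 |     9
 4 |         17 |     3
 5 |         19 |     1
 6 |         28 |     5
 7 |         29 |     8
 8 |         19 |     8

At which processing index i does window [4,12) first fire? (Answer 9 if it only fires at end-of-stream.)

2

i=0 t=3 v=9: → [2,10),[0,8); WM=2
i=1 t=8 v=6: → [8,16),[6,14),[4,12),[2,10); WM=7
i=2 t=16 v=5: → [16,24),[14,22),[12,20),[10,18); WM=15; [0,8) fires=1 [2,10) fires=2 [4,12) fires=1 [6,14) fires=1
i=3 t=16 v=9: → [16,24),[14,22),[12,20),[10,18); WM=15
i=4 t=17 v=3: → [16,24),[14,22),[12,20),[10,18); WM=16; [8,16) fires=1
i=5 t=19 v=1: → [18,26),[16,24),[14,22),[12,20); WM=18; [10,18) fires=3
i=6 t=28 v=5: → [28,36),[26,34),[24,32),[22,30); WM=27; [12,20) fires=4 [14,22) fires=4 [16,24) fires=4 [18,26) fires=1
i=7 t=29 v=8: → [28,36),[26,34),[24,32),[22,30); WM=28
i=8 t=19 v=8: DROP (t<28-3); WM=28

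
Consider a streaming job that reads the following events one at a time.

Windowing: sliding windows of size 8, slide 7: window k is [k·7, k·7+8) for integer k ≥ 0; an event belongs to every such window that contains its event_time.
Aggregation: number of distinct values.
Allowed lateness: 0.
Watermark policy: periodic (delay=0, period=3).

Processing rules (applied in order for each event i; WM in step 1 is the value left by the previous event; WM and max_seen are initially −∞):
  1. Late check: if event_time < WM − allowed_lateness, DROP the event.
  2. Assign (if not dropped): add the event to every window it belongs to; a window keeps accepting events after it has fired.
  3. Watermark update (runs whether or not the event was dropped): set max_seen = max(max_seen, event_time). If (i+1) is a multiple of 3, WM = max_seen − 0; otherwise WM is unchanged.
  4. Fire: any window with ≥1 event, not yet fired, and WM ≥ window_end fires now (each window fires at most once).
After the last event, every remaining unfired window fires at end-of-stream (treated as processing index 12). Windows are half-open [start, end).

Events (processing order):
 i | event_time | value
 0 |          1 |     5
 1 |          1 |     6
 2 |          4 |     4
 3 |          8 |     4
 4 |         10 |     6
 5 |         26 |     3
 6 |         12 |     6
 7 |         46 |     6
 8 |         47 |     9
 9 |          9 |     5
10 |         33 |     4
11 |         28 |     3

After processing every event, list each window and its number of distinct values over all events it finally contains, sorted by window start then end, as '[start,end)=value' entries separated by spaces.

[0,8)=3 [7,15)=2 [21,29)=1 [42,50)=2

i=0 t=1 v=5: → [0,8); WM=−∞
i=1 t=1 v=6: → [0,8); WM=−∞
i=2 t=4 v=4: → [0,8); WM=4
i=3 t=8 v=4: → [7,15); WM=4
i=4 t=10 v=6: → [7,15); WM=4
i=5 t=26 v=3: → [21,29); WM=26; [0,8) fires=3 [7,15) fires=2
i=6 t=12 v=6: DROP (t<26-0); WM=26
i=7 t=46 v=6: → [42,50); WM=26
i=8 t=47 v=9: → [42,50); WM=47; [21,29) fires=1
i=9 t=9 v=5: DROP (t<47-0); WM=47
i=10 t=33 v=4: DROP (t<47-0); WM=47
i=11 t=28 v=3: DROP (t<47-0); WM=47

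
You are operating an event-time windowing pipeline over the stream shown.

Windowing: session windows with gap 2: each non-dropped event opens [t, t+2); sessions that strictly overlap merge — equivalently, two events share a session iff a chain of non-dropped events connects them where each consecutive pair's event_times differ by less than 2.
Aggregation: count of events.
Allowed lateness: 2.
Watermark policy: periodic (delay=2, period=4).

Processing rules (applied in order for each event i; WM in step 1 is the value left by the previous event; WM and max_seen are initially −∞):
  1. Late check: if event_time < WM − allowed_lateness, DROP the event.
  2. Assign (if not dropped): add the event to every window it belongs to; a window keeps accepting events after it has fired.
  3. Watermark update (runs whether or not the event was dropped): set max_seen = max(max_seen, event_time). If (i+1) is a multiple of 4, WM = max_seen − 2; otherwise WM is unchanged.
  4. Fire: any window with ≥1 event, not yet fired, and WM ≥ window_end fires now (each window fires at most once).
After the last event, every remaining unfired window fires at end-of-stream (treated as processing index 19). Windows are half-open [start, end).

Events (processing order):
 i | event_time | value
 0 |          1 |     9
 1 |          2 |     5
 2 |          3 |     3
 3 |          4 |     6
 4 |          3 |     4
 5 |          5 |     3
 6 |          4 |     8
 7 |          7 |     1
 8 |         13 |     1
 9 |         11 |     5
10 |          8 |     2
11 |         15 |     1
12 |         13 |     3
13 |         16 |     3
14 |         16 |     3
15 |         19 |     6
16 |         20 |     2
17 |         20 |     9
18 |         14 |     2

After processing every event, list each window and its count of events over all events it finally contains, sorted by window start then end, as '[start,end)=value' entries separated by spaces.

i=0 t=1 v=9: → [1,3); WM=−∞
i=1 t=2 v=5: → [1,4); WM=−∞
i=2 t=3 v=3: → [1,5); WM=−∞
i=3 t=4 v=6: → [1,6); WM=2
i=4 t=3 v=4: → [1,6); WM=2
i=5 t=5 v=3: → [1,7); WM=2
i=6 t=4 v=8: → [1,7); WM=2
i=7 t=7 v=1: → [7,9); WM=5
i=8 t=13 v=1: → [13,15); WM=5
i=9 t=11 v=5: → [11,13); WM=5
i=10 t=8 v=2: → [7,10); WM=5
i=11 t=15 v=1: → [15,17); WM=13
i=12 t=13 v=3: → [13,15); WM=13
i=13 t=16 v=3: → [15,18); WM=13
i=14 t=16 v=3: → [15,18); WM=13
i=15 t=19 v=6: → [19,21); WM=17
i=16 t=20 v=2: → [19,22); WM=17
i=17 t=20 v=9: → [19,22); WM=17
i=18 t=14 v=2: DROP (t<17-2); WM=17

[1,7)=7 [7,10)=2 [11,13)=1 [13,15)=2 [15,18)=3 [19,22)=3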